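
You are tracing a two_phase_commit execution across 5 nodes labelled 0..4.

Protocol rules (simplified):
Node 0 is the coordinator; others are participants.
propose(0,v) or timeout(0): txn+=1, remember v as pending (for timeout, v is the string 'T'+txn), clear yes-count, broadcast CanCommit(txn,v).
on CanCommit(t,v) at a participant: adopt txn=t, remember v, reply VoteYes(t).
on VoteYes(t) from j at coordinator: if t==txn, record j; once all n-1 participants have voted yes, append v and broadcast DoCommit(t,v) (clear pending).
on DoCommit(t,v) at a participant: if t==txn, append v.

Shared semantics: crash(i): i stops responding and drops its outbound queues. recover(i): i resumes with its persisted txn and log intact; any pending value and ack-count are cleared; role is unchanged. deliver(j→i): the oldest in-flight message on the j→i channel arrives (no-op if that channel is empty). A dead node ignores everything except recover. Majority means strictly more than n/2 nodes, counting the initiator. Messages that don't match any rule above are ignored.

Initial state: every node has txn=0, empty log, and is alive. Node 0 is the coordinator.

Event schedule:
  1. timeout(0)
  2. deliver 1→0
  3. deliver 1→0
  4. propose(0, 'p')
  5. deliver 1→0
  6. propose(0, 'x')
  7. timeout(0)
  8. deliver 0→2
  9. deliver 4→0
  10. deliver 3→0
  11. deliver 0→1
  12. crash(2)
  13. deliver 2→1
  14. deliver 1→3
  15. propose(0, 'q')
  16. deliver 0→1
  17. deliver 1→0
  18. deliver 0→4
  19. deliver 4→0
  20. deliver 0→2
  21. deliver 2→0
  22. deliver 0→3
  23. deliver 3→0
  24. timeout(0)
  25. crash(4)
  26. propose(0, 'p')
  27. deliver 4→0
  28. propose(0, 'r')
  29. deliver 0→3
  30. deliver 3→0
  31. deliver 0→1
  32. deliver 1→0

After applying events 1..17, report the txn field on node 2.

1

step 1 timeout(0): 0={coor,t=1,log=-}
step 2 deliver 1→0: —
step 3 deliver 1→0: —
step 4 propose(0,'p'): 0={coor,t=2,log=-}
step 5 deliver 1→0: —
step 6 propose(0,'x'): 0={coor,t=3,log=-}
step 7 timeout(0): 0={coor,t=4,log=-}
step 8 deliver 0→2: 2={part,t=1,log=-}
step 9 deliver 4→0: —
step 10 deliver 3→0: —
step 11 deliver 0→1: 1={part,t=1,log=-}
step 12 crash(2): 2={✗part,t=1,log=-}
step 13 deliver 2→1: —
step 14 deliver 1→3: —
step 15 propose(0,'q'): 0={coor,t=5,log=-}
step 16 deliver 0→1: 1={part,t=2,log=-}
step 17 deliver 1→0: —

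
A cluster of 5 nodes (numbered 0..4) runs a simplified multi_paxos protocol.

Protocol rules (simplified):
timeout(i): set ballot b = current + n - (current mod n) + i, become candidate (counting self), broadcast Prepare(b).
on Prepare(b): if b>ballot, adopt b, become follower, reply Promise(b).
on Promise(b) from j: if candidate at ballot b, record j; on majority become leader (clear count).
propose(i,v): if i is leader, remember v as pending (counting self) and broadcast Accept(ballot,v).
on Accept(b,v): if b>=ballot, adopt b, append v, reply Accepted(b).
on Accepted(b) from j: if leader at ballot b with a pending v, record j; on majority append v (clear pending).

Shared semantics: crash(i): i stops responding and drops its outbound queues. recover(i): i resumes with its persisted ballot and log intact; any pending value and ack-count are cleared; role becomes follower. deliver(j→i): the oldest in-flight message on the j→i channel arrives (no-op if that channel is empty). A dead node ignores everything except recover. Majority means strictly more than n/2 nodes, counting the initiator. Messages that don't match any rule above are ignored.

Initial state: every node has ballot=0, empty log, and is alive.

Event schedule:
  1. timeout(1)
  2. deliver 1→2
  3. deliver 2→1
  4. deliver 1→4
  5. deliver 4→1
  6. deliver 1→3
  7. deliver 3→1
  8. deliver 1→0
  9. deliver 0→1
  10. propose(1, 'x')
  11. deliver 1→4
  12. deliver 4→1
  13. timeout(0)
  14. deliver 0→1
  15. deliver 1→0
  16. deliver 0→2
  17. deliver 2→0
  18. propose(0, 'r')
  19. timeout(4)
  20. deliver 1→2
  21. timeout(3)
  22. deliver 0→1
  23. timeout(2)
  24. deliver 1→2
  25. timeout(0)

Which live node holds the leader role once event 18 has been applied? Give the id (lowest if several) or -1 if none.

e1 timeout(1): 1[cand,b=6,-]
e2 deliver 1→2: 2[foll,b=6,-]
e3 deliver 2→1: ·
e4 deliver 1→4: 4[foll,b=6,-]
e5 deliver 4→1: 1[lead,b=6,-]
e6 deliver 1→3: 3[foll,b=6,-]
e7 deliver 3→1: ·
e8 deliver 1→0: 0[foll,b=6,-]
e9 deliver 0→1: ·
e10 propose(1,'x'): ·
e11 deliver 1→4: 4[foll,b=6,x]
e12 deliver 4→1: ·
e13 timeout(0): 0[cand,b=10,-]
e14 deliver 0→1: 1[foll,b=10,-]
e15 deliver 1→0: ·
e16 deliver 0→2: 2[foll,b=10,-]
e17 deliver 2→0: ·
e18 propose(0,'r'): ·

-1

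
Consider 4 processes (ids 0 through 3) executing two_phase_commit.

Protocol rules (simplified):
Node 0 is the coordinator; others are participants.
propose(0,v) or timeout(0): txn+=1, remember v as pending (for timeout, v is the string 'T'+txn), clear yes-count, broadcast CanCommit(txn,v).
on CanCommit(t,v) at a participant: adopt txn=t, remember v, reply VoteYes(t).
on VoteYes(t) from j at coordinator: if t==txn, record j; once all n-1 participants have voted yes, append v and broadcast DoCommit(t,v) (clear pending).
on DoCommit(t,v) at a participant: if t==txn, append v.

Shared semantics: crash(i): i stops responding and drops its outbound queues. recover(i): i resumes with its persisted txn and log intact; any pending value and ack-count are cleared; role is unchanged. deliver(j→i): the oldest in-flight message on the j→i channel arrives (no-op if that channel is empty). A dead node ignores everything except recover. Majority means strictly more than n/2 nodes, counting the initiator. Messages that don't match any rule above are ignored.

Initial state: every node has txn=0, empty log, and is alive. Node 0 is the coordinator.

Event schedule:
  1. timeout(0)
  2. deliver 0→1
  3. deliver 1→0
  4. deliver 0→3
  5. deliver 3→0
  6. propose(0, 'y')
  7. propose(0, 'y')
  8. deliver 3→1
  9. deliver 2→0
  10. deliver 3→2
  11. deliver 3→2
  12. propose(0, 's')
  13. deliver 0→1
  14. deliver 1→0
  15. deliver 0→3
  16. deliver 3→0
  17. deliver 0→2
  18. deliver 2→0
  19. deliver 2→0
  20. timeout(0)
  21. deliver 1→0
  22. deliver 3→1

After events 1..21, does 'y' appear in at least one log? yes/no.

[1] timeout(0) → N0(coor t1 [-])
[2] deliver 0→1 → N1(part t1 [-])
[3] deliver 1→0 → ∅
[4] deliver 0→3 → N3(part t1 [-])
[5] deliver 3→0 → ∅
[6] propose(0,'y') → N0(coor t2 [-])
[7] propose(0,'y') → N0(coor t3 [-])
[8] deliver 3→1 → ∅
[9] deliver 2→0 → ∅
[10] deliver 3→2 → ∅
[11] deliver 3→2 → ∅
[12] propose(0,'s') → N0(coor t4 [-])
[13] deliver 0→1 → N1(part t2 [-])
[14] deliver 1→0 → ∅
[15] deliver 0→3 → N3(part t2 [-])
[16] deliver 3→0 → ∅
[17] deliver 0→2 → N2(part t1 [-])
[18] deliver 2→0 → ∅
[19] deliver 2→0 → ∅
[20] timeout(0) → N0(coor t5 [-])
[21] deliver 1→0 → ∅

no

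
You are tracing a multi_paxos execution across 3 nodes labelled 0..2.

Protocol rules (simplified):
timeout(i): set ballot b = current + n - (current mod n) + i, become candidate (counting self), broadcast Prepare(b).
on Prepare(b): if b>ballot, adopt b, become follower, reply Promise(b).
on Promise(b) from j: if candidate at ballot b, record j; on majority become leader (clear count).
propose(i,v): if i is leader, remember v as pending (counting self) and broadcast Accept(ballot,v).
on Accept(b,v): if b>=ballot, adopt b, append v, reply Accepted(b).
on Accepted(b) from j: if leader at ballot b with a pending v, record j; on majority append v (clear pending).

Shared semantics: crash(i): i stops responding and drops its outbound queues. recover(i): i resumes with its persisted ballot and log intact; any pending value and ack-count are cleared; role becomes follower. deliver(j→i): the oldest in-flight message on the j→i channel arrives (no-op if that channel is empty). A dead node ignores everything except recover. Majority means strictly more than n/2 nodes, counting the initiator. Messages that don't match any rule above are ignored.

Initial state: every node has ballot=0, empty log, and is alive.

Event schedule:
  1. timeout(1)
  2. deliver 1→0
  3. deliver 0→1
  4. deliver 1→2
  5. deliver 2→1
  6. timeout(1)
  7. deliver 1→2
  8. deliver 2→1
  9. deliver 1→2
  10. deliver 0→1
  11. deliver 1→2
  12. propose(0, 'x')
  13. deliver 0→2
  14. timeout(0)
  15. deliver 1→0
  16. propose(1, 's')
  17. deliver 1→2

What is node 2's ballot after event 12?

after 1 — timeout(1): n1:cand/b4/[-]
after 2 — deliver 1→0: n0:foll/b4/[-]
after 3 — deliver 0→1: n1:lead/b4/[-]
after 4 — deliver 1→2: n2:foll/b4/[-]
after 5 — deliver 2→1: ·
after 6 — timeout(1): n1:cand/b7/[-]
after 7 — deliver 1→2: n2:foll/b7/[-]
after 8 — deliver 2→1: n1:lead/b7/[-]
after 9 — deliver 1→2: ·
after 10 — deliver 0→1: ·
after 11 — deliver 1→2: ·
after 12 — propose(0,'x'): ·

7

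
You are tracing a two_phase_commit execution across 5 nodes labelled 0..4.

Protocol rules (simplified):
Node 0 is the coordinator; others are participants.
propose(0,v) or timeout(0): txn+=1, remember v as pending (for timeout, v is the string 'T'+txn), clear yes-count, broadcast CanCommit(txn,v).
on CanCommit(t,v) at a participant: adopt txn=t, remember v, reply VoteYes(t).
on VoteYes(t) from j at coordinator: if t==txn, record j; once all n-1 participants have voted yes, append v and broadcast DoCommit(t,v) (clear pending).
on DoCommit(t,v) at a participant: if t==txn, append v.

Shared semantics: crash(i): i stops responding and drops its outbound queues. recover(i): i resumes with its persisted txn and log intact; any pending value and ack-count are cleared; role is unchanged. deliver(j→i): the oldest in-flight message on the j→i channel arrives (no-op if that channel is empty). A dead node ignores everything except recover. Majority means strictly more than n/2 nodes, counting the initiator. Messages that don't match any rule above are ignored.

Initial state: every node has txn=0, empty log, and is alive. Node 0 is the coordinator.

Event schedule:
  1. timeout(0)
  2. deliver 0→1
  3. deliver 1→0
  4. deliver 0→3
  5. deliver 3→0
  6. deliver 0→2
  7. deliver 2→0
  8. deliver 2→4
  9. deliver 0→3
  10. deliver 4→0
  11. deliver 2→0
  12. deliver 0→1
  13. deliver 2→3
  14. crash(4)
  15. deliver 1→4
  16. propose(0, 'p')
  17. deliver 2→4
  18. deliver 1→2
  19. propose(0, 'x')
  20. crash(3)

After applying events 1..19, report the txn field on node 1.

after 1 — timeout(0): n0:coor/t1/[-]
after 2 — deliver 0→1: n1:part/t1/[-]
after 3 — deliver 1→0: ·
after 4 — deliver 0→3: n3:part/t1/[-]
after 5 — deliver 3→0: ·
after 6 — deliver 0→2: n2:part/t1/[-]
after 7 — deliver 2→0: ·
after 8 — deliver 2→4: ·
after 9 — deliver 0→3: ·
after 10 — deliver 4→0: ·
after 11 — deliver 2→0: ·
after 12 — deliver 0→1: ·
after 13 — deliver 2→3: ·
after 14 — crash(4): n4:✗part/t0/[-]
after 15 — deliver 1→4: ·
after 16 — propose(0,'p'): n0:coor/t2/[-]
after 17 — deliver 2→4: ·
after 18 — deliver 1→2: ·
after 19 — propose(0,'x'): n0:coor/t3/[-]

1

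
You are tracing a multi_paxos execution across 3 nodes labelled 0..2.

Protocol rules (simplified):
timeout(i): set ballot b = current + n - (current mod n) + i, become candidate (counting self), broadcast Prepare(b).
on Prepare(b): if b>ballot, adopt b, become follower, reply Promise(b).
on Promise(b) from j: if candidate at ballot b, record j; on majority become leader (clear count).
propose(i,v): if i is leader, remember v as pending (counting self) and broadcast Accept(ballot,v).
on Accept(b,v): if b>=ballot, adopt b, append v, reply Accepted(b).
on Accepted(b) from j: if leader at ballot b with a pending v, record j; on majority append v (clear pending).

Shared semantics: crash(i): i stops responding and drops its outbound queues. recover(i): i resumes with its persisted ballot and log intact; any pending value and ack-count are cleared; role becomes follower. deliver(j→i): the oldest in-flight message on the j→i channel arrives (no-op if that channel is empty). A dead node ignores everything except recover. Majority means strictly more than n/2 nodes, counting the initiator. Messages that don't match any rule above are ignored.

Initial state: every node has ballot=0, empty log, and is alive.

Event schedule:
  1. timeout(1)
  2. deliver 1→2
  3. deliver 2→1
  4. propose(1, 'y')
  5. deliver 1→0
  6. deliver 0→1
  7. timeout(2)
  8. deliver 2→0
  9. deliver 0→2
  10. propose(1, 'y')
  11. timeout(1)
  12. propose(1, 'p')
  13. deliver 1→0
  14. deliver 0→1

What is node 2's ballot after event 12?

8

1. timeout(1):  <1:cand b4 ->
2. deliver 1→2:  <2:foll b4 ->
3. deliver 2→1:  <1:lead b4 ->
4. propose(1,'y'):  nop
5. deliver 1→0:  <0:foll b4 ->
6. deliver 0→1:  nop
7. timeout(2):  <2:cand b8 ->
8. deliver 2→0:  <0:foll b8 ->
9. deliver 0→2:  <2:lead b8 ->
10. propose(1,'y'):  nop
11. timeout(1):  <1:cand b7 ->
12. propose(1,'p'):  nop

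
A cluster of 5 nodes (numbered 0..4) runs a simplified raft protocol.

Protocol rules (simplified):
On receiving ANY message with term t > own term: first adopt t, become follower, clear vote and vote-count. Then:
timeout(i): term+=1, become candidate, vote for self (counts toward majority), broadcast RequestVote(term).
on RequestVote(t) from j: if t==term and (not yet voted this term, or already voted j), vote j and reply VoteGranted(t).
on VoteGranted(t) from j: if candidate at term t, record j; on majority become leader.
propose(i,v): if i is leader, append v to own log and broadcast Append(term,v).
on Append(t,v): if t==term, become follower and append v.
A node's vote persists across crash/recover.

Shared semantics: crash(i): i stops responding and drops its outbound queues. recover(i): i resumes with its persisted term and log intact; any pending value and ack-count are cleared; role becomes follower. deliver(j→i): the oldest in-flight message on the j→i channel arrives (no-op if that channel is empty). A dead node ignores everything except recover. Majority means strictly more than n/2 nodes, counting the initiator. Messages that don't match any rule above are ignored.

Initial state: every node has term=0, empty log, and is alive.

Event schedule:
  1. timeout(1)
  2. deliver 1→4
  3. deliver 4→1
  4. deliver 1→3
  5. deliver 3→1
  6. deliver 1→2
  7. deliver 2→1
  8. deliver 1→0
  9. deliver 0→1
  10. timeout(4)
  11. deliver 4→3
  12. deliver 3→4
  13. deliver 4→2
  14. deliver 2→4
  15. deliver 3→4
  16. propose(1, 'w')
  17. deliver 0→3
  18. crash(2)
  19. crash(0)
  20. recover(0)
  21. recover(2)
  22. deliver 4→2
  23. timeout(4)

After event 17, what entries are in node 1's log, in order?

w

step 1 timeout(1): 1={cand,t=1,log=-}
step 2 deliver 1→4: 4={foll,t=1,log=-}
step 3 deliver 4→1: —
step 4 deliver 1→3: 3={foll,t=1,log=-}
step 5 deliver 3→1: 1={lead,t=1,log=-}
step 6 deliver 1→2: 2={foll,t=1,log=-}
step 7 deliver 2→1: —
step 8 deliver 1→0: 0={foll,t=1,log=-}
step 9 deliver 0→1: —
step 10 timeout(4): 4={cand,t=2,log=-}
step 11 deliver 4→3: 3={foll,t=2,log=-}
step 12 deliver 3→4: —
step 13 deliver 4→2: 2={foll,t=2,log=-}
step 14 deliver 2→4: 4={lead,t=2,log=-}
step 15 deliver 3→4: —
step 16 propose(1,'w'): 1={lead,t=1,log=w}
step 17 deliver 0→3: —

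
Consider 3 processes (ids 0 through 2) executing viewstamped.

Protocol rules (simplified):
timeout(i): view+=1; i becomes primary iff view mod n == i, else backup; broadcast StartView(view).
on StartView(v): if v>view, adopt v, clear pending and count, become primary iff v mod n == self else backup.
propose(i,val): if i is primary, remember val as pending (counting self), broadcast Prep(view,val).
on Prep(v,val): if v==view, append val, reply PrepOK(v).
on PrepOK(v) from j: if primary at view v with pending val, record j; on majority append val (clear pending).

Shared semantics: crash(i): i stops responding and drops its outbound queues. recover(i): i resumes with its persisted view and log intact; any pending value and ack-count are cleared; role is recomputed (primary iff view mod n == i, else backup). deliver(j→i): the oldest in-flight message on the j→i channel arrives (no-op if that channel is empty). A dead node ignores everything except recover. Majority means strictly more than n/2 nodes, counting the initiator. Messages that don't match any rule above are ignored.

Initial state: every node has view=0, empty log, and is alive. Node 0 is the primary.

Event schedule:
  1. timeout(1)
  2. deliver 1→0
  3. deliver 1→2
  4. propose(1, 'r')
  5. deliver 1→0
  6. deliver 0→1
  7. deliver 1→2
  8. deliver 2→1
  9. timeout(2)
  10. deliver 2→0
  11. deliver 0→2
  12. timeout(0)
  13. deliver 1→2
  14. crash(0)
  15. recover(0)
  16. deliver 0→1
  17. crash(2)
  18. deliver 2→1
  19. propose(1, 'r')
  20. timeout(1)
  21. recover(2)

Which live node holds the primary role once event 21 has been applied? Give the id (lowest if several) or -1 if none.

0

e1 timeout(1): 1[prim,v=1,-]
e2 deliver 1→0: 0[back,v=1,-]
e3 deliver 1→2: 2[back,v=1,-]
e4 propose(1,'r'): ·
e5 deliver 1→0: 0[back,v=1,r]
e6 deliver 0→1: 1[prim,v=1,r]
e7 deliver 1→2: 2[back,v=1,r]
e8 deliver 2→1: ·
e9 timeout(2): 2[prim,v=2,r]
e10 deliver 2→0: 0[back,v=2,r]
e11 deliver 0→2: ·
e12 timeout(0): 0[prim,v=3,r]
e13 deliver 1→2: ·
e14 crash(0): 0[✗prim,v=3,r]
e15 recover(0): 0[prim,v=3,r]
e16 deliver 0→1: ·
e17 crash(2): 2[✗prim,v=2,r]
e18 deliver 2→1: ·
e19 propose(1,'r'): ·
e20 timeout(1): 1[back,v=2,r]
e21 recover(2): 2[prim,v=2,r]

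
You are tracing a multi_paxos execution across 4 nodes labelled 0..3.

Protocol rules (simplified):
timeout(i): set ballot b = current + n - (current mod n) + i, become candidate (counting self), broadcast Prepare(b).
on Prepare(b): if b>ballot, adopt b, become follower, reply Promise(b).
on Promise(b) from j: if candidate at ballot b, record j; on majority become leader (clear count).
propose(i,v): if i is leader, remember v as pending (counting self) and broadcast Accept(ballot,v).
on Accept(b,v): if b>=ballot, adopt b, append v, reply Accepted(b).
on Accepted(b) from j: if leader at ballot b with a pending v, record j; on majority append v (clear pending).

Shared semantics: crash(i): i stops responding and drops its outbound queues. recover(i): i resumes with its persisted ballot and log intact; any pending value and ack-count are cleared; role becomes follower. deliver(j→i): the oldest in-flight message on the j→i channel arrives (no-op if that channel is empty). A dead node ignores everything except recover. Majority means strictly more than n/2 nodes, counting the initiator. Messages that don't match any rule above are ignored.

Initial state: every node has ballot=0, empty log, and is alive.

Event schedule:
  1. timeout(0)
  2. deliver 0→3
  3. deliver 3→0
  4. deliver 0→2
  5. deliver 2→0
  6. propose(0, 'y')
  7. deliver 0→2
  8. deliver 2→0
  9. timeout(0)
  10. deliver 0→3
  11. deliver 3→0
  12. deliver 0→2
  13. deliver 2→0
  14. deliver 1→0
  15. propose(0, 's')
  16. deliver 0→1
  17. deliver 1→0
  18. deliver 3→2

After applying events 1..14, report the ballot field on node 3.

4

e1 timeout(0): 0[cand,b=4,-]
e2 deliver 0→3: 3[foll,b=4,-]
e3 deliver 3→0: ·
e4 deliver 0→2: 2[foll,b=4,-]
e5 deliver 2→0: 0[lead,b=4,-]
e6 propose(0,'y'): ·
e7 deliver 0→2: 2[foll,b=4,y]
e8 deliver 2→0: ·
e9 timeout(0): 0[cand,b=8,-]
e10 deliver 0→3: 3[foll,b=4,y]
e11 deliver 3→0: ·
e12 deliver 0→2: 2[foll,b=8,y]
e13 deliver 2→0: ·
e14 deliver 1→0: ·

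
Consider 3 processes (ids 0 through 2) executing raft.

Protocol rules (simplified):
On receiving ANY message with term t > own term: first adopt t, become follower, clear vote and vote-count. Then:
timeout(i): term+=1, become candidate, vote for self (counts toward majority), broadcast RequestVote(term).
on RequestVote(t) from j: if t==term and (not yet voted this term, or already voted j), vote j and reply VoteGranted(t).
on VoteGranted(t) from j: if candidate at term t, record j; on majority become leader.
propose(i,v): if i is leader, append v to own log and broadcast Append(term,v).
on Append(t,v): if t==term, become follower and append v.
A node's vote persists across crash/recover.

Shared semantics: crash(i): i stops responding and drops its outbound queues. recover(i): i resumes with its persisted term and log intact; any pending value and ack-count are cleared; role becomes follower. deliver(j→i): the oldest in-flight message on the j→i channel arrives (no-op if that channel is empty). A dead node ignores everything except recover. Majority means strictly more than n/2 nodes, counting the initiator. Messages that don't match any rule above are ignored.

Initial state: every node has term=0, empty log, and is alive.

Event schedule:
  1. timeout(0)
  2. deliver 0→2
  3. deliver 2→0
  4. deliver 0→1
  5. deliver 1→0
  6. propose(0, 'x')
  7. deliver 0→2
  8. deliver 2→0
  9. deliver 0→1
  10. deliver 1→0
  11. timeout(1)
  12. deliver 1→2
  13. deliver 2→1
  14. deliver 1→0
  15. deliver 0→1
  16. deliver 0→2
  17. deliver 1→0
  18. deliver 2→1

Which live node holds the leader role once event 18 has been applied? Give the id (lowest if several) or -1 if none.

1. timeout(0):  <0:cand t1 ->
2. deliver 0→2:  <2:foll t1 ->
3. deliver 2→0:  <0:lead t1 ->
4. deliver 0→1:  <1:foll t1 ->
5. deliver 1→0:  nop
6. propose(0,'x'):  <0:lead t1 x>
7. deliver 0→2:  <2:foll t1 x>
8. deliver 2→0:  nop
9. deliver 0→1:  <1:foll t1 x>
10. deliver 1→0:  nop
11. timeout(1):  <1:cand t2 x>
12. deliver 1→2:  <2:foll t2 x>
13. deliver 2→1:  <1:lead t2 x>
14. deliver 1→0:  <0:foll t2 x>
15. deliver 0→1:  nop
16. deliver 0→2:  nop
17. deliver 1→0:  nop
18. deliver 2→1:  nop

1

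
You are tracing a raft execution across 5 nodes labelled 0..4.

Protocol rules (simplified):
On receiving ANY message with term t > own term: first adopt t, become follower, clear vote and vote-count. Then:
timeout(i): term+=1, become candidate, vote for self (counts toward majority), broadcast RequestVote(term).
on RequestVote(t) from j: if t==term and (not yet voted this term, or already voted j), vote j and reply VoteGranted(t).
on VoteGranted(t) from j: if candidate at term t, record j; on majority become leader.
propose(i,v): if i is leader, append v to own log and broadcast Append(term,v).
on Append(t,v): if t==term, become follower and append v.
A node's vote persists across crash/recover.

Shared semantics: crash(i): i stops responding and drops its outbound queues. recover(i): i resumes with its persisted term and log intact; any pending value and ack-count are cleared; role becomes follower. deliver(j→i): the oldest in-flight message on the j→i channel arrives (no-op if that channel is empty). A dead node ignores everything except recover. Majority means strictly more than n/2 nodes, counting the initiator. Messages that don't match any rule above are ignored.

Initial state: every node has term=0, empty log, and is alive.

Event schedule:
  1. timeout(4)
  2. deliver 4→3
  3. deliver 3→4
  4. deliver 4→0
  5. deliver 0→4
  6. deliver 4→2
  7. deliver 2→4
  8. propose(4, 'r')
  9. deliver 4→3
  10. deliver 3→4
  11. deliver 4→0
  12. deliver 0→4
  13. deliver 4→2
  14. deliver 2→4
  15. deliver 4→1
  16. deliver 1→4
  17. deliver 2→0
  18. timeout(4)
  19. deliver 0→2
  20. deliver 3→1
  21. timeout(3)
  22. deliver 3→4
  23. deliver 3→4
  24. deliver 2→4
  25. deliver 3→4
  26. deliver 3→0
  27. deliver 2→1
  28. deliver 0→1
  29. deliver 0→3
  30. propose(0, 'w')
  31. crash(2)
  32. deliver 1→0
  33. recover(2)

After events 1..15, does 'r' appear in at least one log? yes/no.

yes

e1 timeout(4): 4[cand,t=1,-]
e2 deliver 4→3: 3[foll,t=1,-]
e3 deliver 3→4: ·
e4 deliver 4→0: 0[foll,t=1,-]
e5 deliver 0→4: 4[lead,t=1,-]
e6 deliver 4→2: 2[foll,t=1,-]
e7 deliver 2→4: ·
e8 propose(4,'r'): 4[lead,t=1,r]
e9 deliver 4→3: 3[foll,t=1,r]
e10 deliver 3→4: ·
e11 deliver 4→0: 0[foll,t=1,r]
e12 deliver 0→4: ·
e13 deliver 4→2: 2[foll,t=1,r]
e14 deliver 2→4: ·
e15 deliver 4→1: 1[foll,t=1,-]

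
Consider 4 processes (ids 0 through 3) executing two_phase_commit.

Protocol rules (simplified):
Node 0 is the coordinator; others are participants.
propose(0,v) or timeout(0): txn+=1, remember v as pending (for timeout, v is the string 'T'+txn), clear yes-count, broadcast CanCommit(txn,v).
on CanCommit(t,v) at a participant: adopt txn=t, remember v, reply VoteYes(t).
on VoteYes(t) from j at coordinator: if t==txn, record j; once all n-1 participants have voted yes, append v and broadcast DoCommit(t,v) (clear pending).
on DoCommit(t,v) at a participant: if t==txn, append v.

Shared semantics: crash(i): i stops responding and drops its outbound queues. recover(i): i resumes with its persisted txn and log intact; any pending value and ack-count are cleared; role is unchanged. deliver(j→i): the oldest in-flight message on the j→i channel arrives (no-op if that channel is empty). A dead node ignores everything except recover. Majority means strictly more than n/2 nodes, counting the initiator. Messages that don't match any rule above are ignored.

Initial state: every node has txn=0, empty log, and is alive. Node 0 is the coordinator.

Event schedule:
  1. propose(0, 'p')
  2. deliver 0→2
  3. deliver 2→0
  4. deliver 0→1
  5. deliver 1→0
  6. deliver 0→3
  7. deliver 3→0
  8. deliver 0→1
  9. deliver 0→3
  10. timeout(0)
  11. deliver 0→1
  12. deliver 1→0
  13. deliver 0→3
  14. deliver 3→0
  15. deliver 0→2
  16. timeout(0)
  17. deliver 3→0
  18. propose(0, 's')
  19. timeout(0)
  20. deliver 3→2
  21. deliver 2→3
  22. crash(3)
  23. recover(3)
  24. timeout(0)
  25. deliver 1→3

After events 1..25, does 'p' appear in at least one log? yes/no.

yes

after 1 — propose(0,'p'): n0:coor/t1/[-]
after 2 — deliver 0→2: n2:part/t1/[-]
after 3 — deliver 2→0: ·
after 4 — deliver 0→1: n1:part/t1/[-]
after 5 — deliver 1→0: ·
after 6 — deliver 0→3: n3:part/t1/[-]
after 7 — deliver 3→0: n0:coor/t1/[p]
after 8 — deliver 0→1: n1:part/t1/[p]
after 9 — deliver 0→3: n3:part/t1/[p]
after 10 — timeout(0): n0:coor/t2/[p]
after 11 — deliver 0→1: n1:part/t2/[p]
after 12 — deliver 1→0: ·
after 13 — deliver 0→3: n3:part/t2/[p]
after 14 — deliver 3→0: ·
after 15 — deliver 0→2: n2:part/t1/[p]
after 16 — timeout(0): n0:coor/t3/[p]
after 17 — deliver 3→0: ·
after 18 — propose(0,'s'): n0:coor/t4/[p]
after 19 — timeout(0): n0:coor/t5/[p]
after 20 — deliver 3→2: ·
after 21 — deliver 2→3: ·
after 22 — crash(3): n3:✗part/t2/[p]
after 23 — recover(3): n3:part/t2/[p]
after 24 — timeout(0): n0:coor/t6/[p]
after 25 — deliver 1→3: ·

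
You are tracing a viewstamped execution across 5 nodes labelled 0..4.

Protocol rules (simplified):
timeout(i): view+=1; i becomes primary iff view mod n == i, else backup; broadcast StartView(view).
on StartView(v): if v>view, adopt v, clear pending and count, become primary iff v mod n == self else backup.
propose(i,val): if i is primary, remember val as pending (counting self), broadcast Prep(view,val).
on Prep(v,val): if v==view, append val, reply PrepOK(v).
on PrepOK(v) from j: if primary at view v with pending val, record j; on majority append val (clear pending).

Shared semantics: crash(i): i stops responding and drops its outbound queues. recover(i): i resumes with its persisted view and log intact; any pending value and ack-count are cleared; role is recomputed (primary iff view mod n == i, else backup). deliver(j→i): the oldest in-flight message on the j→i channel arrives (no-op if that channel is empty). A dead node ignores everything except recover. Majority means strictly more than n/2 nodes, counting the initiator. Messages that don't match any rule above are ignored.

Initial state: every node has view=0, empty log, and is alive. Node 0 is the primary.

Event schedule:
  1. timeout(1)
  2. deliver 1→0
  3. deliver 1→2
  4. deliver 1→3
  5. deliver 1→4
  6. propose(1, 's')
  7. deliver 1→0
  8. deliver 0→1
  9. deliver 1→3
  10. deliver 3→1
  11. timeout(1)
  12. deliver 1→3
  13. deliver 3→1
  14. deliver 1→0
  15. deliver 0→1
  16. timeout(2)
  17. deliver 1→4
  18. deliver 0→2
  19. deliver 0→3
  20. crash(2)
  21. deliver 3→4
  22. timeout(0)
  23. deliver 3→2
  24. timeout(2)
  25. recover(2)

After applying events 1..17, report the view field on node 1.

2

[1] timeout(1) → N1(prim v1 [-])
[2] deliver 1→0 → N0(back v1 [-])
[3] deliver 1→2 → N2(back v1 [-])
[4] deliver 1→3 → N3(back v1 [-])
[5] deliver 1→4 → N4(back v1 [-])
[6] propose(1,'s') → ∅
[7] deliver 1→0 → N0(back v1 [s])
[8] deliver 0→1 → ∅
[9] deliver 1→3 → N3(back v1 [s])
[10] deliver 3→1 → N1(prim v1 [s])
[11] timeout(1) → N1(back v2 [s])
[12] deliver 1→3 → N3(back v2 [s])
[13] deliver 3→1 → ∅
[14] deliver 1→0 → N0(back v2 [s])
[15] deliver 0→1 → ∅
[16] timeout(2) → N2(prim v2 [-])
[17] deliver 1→4 → N4(back v1 [s])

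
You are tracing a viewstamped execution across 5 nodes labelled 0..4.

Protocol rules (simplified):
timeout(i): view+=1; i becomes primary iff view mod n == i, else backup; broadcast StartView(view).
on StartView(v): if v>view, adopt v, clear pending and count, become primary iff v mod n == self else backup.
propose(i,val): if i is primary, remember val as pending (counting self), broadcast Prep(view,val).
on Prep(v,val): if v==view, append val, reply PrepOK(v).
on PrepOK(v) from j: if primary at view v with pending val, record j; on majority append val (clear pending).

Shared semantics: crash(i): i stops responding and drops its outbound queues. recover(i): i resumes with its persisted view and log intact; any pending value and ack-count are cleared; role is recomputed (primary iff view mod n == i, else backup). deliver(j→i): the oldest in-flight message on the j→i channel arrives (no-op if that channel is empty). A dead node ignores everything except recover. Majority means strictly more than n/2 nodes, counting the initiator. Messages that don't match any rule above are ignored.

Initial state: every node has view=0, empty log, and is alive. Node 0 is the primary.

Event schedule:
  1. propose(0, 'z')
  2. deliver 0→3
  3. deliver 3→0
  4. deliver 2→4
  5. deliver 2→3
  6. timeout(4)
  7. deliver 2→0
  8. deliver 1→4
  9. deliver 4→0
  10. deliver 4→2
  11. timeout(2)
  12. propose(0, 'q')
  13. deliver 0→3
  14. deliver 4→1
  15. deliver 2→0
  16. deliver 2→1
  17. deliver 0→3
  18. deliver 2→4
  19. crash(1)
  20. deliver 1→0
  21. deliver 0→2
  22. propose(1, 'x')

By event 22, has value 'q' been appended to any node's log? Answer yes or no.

step 1 propose(0,'z'): —
step 2 deliver 0→3: 3={back,v=0,log=z}
step 3 deliver 3→0: —
step 4 deliver 2→4: —
step 5 deliver 2→3: —
step 6 timeout(4): 4={back,v=1,log=-}
step 7 deliver 2→0: —
step 8 deliver 1→4: —
step 9 deliver 4→0: 0={back,v=1,log=-}
step 10 deliver 4→2: 2={back,v=1,log=-}
step 11 timeout(2): 2={prim,v=2,log=-}
step 12 propose(0,'q'): —
step 13 deliver 0→3: —
step 14 deliver 4→1: 1={prim,v=1,log=-}
step 15 deliver 2→0: 0={back,v=2,log=-}
step 16 deliver 2→1: 1={back,v=2,log=-}
step 17 deliver 0→3: —
step 18 deliver 2→4: 4={back,v=2,log=-}
step 19 crash(1): 1={✗back,v=2,log=-}
step 20 deliver 1→0: —
step 21 deliver 0→2: —
step 22 propose(1,'x'): —

no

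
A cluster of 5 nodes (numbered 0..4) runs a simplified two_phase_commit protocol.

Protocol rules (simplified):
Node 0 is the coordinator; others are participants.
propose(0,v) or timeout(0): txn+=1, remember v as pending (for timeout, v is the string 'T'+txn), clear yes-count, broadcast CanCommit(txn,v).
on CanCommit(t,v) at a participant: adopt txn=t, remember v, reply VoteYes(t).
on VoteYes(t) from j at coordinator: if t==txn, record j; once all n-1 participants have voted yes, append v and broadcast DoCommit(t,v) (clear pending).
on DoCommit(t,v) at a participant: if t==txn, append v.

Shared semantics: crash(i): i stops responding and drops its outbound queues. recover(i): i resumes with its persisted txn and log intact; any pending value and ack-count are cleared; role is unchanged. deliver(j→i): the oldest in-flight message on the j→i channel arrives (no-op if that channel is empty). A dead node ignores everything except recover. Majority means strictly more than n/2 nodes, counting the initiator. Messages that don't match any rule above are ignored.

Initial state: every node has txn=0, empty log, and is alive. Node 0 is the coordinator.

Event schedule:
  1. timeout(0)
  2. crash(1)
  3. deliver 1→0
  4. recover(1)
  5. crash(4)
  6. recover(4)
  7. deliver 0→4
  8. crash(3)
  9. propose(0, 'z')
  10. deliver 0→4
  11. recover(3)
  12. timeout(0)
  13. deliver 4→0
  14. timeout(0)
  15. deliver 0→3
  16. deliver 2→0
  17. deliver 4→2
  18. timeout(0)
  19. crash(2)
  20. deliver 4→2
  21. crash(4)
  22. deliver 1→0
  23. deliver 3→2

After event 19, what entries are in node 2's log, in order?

empty

step 1 timeout(0): 0={coor,t=1,log=-}
step 2 crash(1): 1={✗part,t=0,log=-}
step 3 deliver 1→0: —
step 4 recover(1): 1={part,t=0,log=-}
step 5 crash(4): 4={✗part,t=0,log=-}
step 6 recover(4): 4={part,t=0,log=-}
step 7 deliver 0→4: 4={part,t=1,log=-}
step 8 crash(3): 3={✗part,t=0,log=-}
step 9 propose(0,'z'): 0={coor,t=2,log=-}
step 10 deliver 0→4: 4={part,t=2,log=-}
step 11 recover(3): 3={part,t=0,log=-}
step 12 timeout(0): 0={coor,t=3,log=-}
step 13 deliver 4→0: —
step 14 timeout(0): 0={coor,t=4,log=-}
step 15 deliver 0→3: 3={part,t=1,log=-}
step 16 deliver 2→0: —
step 17 deliver 4→2: —
step 18 timeout(0): 0={coor,t=5,log=-}
step 19 crash(2): 2={✗part,t=0,log=-}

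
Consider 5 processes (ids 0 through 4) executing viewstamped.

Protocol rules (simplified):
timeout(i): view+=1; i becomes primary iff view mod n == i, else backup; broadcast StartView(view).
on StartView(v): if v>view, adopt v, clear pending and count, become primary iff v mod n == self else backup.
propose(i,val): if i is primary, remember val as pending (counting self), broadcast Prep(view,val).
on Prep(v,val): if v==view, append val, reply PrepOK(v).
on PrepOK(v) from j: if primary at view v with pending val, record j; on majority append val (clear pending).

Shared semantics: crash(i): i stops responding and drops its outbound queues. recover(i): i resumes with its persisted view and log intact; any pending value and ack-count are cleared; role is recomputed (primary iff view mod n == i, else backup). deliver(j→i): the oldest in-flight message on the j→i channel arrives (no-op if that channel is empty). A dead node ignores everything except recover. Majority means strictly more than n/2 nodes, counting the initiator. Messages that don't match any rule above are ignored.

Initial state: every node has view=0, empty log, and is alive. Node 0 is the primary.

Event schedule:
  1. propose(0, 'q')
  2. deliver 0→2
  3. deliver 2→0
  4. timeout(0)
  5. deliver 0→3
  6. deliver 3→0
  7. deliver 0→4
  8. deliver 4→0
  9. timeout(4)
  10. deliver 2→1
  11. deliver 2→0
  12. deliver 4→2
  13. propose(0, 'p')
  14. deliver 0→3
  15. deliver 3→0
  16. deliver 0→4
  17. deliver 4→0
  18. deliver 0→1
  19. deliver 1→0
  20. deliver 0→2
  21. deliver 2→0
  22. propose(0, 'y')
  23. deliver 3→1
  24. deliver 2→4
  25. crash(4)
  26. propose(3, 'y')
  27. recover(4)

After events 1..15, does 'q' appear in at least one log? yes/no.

[1] propose(0,'q') → ∅
[2] deliver 0→2 → N2(back v0 [q])
[3] deliver 2→0 → ∅
[4] timeout(0) → N0(back v1 [-])
[5] deliver 0→3 → N3(back v0 [q])
[6] deliver 3→0 → ∅
[7] deliver 0→4 → N4(back v0 [q])
[8] deliver 4→0 → ∅
[9] timeout(4) → N4(back v1 [q])
[10] deliver 2→1 → ∅
[11] deliver 2→0 → ∅
[12] deliver 4→2 → N2(back v1 [q])
[13] propose(0,'p') → ∅
[14] deliver 0→3 → N3(back v1 [q])
[15] deliver 3→0 → ∅

yes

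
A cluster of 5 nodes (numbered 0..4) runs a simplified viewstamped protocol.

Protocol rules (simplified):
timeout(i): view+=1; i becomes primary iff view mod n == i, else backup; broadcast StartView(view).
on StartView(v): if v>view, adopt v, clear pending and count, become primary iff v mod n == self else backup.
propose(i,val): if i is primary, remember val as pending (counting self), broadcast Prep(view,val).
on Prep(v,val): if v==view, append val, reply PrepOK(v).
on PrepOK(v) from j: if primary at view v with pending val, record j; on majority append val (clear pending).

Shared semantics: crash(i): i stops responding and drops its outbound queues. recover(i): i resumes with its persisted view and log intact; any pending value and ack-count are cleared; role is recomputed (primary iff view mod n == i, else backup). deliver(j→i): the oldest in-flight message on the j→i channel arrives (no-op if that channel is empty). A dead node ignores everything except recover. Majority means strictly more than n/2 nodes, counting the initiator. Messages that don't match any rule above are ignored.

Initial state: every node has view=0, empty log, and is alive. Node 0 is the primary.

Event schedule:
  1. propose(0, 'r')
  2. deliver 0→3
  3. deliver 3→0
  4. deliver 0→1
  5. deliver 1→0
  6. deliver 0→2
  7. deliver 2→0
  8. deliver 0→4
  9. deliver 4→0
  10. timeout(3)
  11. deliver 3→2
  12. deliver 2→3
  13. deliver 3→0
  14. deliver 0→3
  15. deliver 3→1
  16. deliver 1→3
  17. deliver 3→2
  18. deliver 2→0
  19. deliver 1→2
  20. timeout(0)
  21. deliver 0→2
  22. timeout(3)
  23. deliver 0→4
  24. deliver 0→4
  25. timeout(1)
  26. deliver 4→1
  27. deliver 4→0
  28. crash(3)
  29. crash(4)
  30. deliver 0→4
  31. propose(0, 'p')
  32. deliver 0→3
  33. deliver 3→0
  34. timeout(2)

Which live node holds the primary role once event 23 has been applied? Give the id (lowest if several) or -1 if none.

1

e1 propose(0,'r'): ·
e2 deliver 0→3: 3[back,v=0,r]
e3 deliver 3→0: ·
e4 deliver 0→1: 1[back,v=0,r]
e5 deliver 1→0: 0[prim,v=0,r]
e6 deliver 0→2: 2[back,v=0,r]
e7 deliver 2→0: ·
e8 deliver 0→4: 4[back,v=0,r]
e9 deliver 4→0: ·
e10 timeout(3): 3[back,v=1,r]
e11 deliver 3→2: 2[back,v=1,r]
e12 deliver 2→3: ·
e13 deliver 3→0: 0[back,v=1,r]
e14 deliver 0→3: ·
e15 deliver 3→1: 1[prim,v=1,r]
e16 deliver 1→3: ·
e17 deliver 3→2: ·
e18 deliver 2→0: ·
e19 deliver 1→2: ·
e20 timeout(0): 0[back,v=2,r]
e21 deliver 0→2: 2[prim,v=2,r]
e22 timeout(3): 3[back,v=2,r]
e23 deliver 0→4: 4[back,v=2,r]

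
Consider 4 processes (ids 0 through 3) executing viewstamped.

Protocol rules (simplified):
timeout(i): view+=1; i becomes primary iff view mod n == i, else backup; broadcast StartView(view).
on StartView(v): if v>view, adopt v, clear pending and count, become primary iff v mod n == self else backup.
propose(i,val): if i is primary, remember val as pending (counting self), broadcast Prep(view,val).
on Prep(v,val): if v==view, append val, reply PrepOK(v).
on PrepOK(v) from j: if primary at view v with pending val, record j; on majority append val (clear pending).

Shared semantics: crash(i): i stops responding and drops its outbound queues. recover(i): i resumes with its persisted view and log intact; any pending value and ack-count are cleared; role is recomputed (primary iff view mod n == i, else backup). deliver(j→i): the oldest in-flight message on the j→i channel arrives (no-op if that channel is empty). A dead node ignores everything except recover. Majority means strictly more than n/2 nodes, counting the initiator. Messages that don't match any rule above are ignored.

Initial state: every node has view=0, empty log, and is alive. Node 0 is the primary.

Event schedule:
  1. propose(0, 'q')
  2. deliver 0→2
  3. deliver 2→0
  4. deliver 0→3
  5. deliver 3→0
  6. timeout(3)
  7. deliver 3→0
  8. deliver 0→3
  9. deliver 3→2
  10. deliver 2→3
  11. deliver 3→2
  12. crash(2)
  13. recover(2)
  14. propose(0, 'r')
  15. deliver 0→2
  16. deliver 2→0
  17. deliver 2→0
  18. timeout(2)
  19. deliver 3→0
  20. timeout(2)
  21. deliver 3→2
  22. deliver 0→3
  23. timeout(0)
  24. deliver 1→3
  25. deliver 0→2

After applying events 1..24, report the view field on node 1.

[1] propose(0,'q') → ∅
[2] deliver 0→2 → N2(back v0 [q])
[3] deliver 2→0 → ∅
[4] deliver 0→3 → N3(back v0 [q])
[5] deliver 3→0 → N0(prim v0 [q])
[6] timeout(3) → N3(back v1 [q])
[7] deliver 3→0 → N0(back v1 [q])
[8] deliver 0→3 → ∅
[9] deliver 3→2 → N2(back v1 [q])
[10] deliver 2→3 → ∅
[11] deliver 3→2 → ∅
[12] crash(2) → N2(✗back v1 [q])
[13] recover(2) → N2(back v1 [q])
[14] propose(0,'r') → ∅
[15] deliver 0→2 → ∅
[16] deliver 2→0 → ∅
[17] deliver 2→0 → ∅
[18] timeout(2) → N2(prim v2 [q])
[19] deliver 3→0 → ∅
[20] timeout(2) → N2(back v3 [q])
[21] deliver 3→2 → ∅
[22] deliver 0→3 → ∅
[23] timeout(0) → N0(back v2 [q])
[24] deliver 1→3 → ∅

0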